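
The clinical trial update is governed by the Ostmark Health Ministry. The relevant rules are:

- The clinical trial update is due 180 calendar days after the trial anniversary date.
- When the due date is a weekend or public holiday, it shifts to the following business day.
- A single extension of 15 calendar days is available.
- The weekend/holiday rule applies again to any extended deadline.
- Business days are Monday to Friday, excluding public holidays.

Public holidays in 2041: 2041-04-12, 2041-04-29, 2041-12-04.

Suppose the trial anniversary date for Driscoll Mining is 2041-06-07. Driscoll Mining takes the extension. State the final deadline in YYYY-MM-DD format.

From 2041-06-07, 180 calendar days later is 2041-12-04.
Because 2041-12-04 is a listed holiday, the deadline becomes 2041-12-05 (Thursday).
The 15-calendar-day extension moves the deadline from 2041-12-05 to 2041-12-20.
2041-12-20 (Friday) is already a business day.
Final deadline: 2041-12-20.

2041-12-20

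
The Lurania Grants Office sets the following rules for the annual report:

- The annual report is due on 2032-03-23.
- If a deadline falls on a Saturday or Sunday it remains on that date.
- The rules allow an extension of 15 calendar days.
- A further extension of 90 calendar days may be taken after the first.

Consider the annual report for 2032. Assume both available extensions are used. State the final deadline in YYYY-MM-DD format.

The stated deadline is 2032-03-23.
No adjustment is made for weekends or holidays, so 2032-03-23 stands.
With the 15-day extension, 2032-03-23 becomes 2032-04-07.
2032-04-07 falls on a Wednesday. The rules make no weekend/holiday allowance, so it remains 2032-04-07.
Applying the 90-calendar-day extension: 2032-04-07 + 90 days = 2032-07-06.
No adjustment is made for weekends or holidays, so 2032-07-06 stands.
Final deadline: 2032-07-06.

2032-07-06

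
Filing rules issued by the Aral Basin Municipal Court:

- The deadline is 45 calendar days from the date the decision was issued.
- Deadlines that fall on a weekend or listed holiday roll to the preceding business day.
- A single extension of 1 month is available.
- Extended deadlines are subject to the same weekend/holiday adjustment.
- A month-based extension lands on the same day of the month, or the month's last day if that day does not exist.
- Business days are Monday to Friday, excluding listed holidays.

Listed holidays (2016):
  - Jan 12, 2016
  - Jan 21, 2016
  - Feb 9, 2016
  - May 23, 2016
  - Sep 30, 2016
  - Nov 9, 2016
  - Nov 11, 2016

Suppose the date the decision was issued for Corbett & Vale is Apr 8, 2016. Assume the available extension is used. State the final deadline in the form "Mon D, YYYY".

Jun 20, 2016

Trigger date Apr 8, 2016 + 45 calendar days = May 23, 2016.
May 23, 2016 is a listed holiday, so it moves to the preceding business day, May 20, 2016 (Friday).
Applying the 1 month extension: 1 month after May 20, 2016 is Jun 20, 2016.
Jun 20, 2016 is a Monday and not a listed holiday, so it stands.
So the filing is due Jun 20, 2016.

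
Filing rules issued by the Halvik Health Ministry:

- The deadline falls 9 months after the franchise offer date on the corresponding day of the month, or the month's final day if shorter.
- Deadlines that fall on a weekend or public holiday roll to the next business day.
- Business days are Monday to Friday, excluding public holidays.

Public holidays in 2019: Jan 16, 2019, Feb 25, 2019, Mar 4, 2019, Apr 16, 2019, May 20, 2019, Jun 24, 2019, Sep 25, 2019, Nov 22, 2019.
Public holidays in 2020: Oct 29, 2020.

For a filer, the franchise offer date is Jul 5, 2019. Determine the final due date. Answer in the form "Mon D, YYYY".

9 months from Jul 5, 2019 is Apr 5, 2020.
Because Apr 5, 2020 is a Sunday, the deadline becomes Apr 6, 2020 (Monday).
Deadline: Apr 6, 2020.

Apr 6, 2020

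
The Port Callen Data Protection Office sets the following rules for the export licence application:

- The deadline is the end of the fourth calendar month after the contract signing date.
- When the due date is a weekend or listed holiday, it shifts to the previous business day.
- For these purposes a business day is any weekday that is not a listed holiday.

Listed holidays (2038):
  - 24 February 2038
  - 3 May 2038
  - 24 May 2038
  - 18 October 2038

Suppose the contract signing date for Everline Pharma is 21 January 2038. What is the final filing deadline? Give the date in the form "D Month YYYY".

4 months after 21 January 2038 is May 2038; that month ends on 31 May 2038.
Since 31 May 2038 is a Monday and not a holiday, the date is unchanged.
The final due date is 31 May 2038.

31 May 2038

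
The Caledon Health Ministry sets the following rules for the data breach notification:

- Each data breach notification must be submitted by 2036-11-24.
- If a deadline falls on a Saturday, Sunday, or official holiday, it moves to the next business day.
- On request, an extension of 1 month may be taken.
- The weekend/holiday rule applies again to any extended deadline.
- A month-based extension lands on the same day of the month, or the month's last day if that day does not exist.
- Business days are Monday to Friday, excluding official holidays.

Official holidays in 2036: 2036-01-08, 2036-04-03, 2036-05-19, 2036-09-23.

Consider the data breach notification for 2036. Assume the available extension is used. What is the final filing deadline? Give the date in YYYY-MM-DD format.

Start from the fixed due date, 2036-11-24.
2036-11-24 (Monday) is already a business day.
Add 1 month to 2036-11-24: 2036-12-24.
Since 2036-12-24 is a Wednesday and not a holiday, the date is unchanged.
So the filing is due 2036-12-24.

2036-12-24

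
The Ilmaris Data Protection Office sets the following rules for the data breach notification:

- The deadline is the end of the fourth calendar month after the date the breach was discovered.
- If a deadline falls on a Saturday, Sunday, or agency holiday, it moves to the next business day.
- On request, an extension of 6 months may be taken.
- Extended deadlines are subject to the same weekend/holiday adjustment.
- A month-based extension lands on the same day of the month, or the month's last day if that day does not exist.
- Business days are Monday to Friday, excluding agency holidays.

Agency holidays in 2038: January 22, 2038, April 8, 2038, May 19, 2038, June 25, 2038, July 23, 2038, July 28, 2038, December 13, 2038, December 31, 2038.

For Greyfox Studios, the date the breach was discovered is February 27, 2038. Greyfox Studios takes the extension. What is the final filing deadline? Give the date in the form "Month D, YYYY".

December 30, 2038

The fourth month after February 27, 2038 is June 2038, whose last day is June 30, 2038.
June 30, 2038 is a Wednesday and not a listed holiday, so it stands.
The 6 months extension carries June 30, 2038 to December 30, 2038.
Since December 30, 2038 is a Thursday and not a holiday, the date is unchanged.
Final deadline: December 30, 2038.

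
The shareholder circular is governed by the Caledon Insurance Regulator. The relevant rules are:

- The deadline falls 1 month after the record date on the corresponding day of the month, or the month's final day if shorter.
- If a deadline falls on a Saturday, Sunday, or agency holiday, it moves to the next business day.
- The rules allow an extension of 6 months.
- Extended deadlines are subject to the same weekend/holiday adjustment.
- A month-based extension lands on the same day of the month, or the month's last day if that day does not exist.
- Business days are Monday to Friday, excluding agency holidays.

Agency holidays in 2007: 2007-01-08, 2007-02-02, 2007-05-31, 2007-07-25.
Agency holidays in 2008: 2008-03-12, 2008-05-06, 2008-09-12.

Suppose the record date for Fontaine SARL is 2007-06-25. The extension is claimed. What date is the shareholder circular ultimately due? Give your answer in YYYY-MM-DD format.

2008-01-28

1 month from 2007-06-25 is 2007-07-25.
2007-07-25 is a listed holiday, so it moves to the next business day, 2007-07-26 (Thursday).
Add 6 months to 2007-07-26: 2008-01-26.
2008-01-26 is a Saturday, so it moves to the next business day, 2008-01-28 (Monday).
The final due date is 2008-01-28.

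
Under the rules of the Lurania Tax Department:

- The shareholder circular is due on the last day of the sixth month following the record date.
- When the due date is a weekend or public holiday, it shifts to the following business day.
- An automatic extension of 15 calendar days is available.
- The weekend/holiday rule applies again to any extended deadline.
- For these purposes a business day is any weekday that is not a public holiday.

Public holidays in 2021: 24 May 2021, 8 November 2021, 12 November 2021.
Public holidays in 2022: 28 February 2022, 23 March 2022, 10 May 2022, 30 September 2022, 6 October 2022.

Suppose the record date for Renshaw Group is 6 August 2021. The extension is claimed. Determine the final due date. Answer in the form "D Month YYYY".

16 March 2022

6 months after 6 August 2021 falls in February 2022; the last day of that month is 28 February 2022.
28 February 2022 is a listed holiday, so it moves to the next business day, 1 March 2022 (Tuesday).
Add the 15 calendar-day extension to 1 March 2022: 16 March 2022.
Since 16 March 2022 is a Wednesday and not a holiday, the date is unchanged.
Final deadline: 16 March 2022.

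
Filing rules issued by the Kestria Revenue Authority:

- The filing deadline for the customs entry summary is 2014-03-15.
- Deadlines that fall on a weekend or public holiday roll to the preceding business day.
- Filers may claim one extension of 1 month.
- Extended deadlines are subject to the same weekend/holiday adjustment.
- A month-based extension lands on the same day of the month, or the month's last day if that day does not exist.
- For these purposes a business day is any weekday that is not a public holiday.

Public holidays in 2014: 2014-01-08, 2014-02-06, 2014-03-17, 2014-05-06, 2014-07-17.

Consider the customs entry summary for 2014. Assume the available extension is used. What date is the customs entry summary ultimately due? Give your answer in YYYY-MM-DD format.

Start from the fixed due date, 2014-03-15.
2014-03-15 is a Saturday, so it moves to the preceding business day, 2014-03-14 (Friday).
The 1 month extension carries 2014-03-14 to 2014-04-14.
2014-04-14 (Monday) is already a business day.
The final due date is 2014-04-14.

2014-04-14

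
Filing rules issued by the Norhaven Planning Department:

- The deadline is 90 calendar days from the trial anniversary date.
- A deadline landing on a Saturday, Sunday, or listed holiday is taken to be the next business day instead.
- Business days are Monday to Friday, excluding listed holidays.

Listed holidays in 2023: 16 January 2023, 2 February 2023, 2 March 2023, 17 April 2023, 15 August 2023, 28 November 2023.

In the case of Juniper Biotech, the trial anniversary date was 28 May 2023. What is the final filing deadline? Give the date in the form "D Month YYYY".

28 August 2023

90 calendar days after 28 May 2023 is 26 August 2023.
26 August 2023 falls on a Saturday. Rolling to the next business day gives 28 August 2023, a Monday.
So the filing is due 28 August 2023.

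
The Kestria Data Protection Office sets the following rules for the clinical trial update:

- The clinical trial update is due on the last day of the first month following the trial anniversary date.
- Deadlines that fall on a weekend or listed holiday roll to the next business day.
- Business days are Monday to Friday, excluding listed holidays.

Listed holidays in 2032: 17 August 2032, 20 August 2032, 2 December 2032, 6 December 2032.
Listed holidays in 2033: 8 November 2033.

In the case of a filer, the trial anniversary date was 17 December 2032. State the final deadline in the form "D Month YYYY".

31 January 2033

1 month after 17 December 2032 is January 2033; that month ends on 31 January 2033.
31 January 2033 is a Monday and not a listed holiday, so it stands.
Deadline: 31 January 2033.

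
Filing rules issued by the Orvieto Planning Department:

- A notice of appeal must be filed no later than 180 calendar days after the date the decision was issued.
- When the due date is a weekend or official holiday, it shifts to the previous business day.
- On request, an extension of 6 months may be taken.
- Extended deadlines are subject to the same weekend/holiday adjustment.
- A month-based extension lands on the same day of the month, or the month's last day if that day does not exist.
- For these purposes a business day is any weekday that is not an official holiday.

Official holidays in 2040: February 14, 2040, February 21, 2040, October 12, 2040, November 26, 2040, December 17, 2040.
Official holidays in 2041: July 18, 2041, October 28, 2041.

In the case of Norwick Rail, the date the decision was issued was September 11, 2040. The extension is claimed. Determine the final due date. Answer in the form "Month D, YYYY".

Adding 180 calendar days to September 11, 2040 gives March 10, 2041.
Because March 10, 2041 is a Sunday, the deadline becomes March 8, 2041 (Friday).
The 6 months extension carries March 8, 2041 to September 8, 2041.
September 8, 2041 is a Sunday; the preceding business day is September 6, 2041 (Friday).
The final due date is September 6, 2041.

September 6, 2041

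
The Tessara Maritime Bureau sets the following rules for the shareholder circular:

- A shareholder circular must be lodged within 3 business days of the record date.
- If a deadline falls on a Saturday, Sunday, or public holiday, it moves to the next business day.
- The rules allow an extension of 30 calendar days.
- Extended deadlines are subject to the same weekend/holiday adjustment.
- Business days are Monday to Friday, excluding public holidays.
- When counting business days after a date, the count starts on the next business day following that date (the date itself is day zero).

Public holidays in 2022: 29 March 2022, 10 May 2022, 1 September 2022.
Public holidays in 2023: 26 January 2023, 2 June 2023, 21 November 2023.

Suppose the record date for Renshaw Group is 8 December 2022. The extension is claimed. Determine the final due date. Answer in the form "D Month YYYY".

12 January 2023

Counting 3 business days after 8 December 2022 (skipping weekends and listed holidays) reaches 13 December 2022.
13 December 2022 (Tuesday) is already a business day.
With the 30-day extension, 13 December 2022 becomes 12 January 2023.
12 January 2023 (Thursday) is already a business day.
Final deadline: 12 January 2023.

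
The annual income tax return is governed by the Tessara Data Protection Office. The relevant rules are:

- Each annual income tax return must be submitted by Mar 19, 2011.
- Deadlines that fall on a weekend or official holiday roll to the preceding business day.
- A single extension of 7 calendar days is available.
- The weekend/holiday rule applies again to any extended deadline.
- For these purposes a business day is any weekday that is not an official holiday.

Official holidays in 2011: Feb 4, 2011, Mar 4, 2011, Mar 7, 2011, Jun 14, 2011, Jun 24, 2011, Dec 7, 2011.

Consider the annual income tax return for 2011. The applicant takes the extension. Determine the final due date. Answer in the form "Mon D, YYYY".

The stated deadline is Mar 19, 2011.
Mar 19, 2011 is a Saturday; the preceding business day is Mar 18, 2011 (Friday).
Applying the 7-calendar-day extension: Mar 18, 2011 + 7 days = Mar 25, 2011.
Since Mar 25, 2011 is a Friday and not a holiday, the date is unchanged.
The final due date is Mar 25, 2011.

Mar 25, 2011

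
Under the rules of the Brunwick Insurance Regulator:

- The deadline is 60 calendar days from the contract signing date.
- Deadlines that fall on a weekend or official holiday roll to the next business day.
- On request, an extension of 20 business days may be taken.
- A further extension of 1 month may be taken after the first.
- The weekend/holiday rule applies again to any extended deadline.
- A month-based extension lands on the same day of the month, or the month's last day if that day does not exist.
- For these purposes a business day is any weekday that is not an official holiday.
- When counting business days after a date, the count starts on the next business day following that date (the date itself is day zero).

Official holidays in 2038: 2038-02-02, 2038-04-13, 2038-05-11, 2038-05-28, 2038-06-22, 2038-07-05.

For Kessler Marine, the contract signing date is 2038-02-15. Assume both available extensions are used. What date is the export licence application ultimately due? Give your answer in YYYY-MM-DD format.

60 calendar days after 2038-02-15 is 2038-04-16.
Since 2038-04-16 is a Friday and not a holiday, the date is unchanged.
Applying the 20-business-day extension: 20 business days after 2038-04-16 is 2038-05-17.
2038-05-17 falls on a Monday, which is a business day, so no adjustment is needed.
Add 1 month to 2038-05-17: 2038-06-17.
2038-06-17 (Thursday) is already a business day.
Deadline: 2038-06-17.

2038-06-17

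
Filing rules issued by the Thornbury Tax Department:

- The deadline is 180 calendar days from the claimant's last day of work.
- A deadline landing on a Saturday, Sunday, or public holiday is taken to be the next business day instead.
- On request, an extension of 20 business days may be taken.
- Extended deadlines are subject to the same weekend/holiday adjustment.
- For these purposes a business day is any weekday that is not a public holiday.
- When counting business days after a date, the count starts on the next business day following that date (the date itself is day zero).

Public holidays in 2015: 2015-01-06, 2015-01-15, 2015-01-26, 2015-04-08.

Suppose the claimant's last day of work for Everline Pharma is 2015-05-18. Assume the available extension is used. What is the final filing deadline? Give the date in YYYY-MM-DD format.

2015-12-14

Trigger date 2015-05-18 + 180 calendar days = 2015-11-14.
2015-11-14 is a Saturday, so it moves to the next business day, 2015-11-16 (Monday).
Counting 20 further business days from 2015-11-16 reaches 2015-12-14.
2015-12-14 is a Monday and not a listed holiday, so it stands.
Final deadline: 2015-12-14.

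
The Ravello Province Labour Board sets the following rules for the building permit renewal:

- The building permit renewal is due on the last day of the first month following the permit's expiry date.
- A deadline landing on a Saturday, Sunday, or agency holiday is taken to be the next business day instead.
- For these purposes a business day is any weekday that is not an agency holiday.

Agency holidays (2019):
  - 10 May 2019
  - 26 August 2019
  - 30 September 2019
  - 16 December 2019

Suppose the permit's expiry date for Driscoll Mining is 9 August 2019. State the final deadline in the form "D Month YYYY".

1 month after 9 August 2019 falls in September 2019; the last day of that month is 30 September 2019.
30 September 2019 is a listed holiday; the next business day is 1 October 2019 (Tuesday).
The final due date is 1 October 2019.

1 October 2019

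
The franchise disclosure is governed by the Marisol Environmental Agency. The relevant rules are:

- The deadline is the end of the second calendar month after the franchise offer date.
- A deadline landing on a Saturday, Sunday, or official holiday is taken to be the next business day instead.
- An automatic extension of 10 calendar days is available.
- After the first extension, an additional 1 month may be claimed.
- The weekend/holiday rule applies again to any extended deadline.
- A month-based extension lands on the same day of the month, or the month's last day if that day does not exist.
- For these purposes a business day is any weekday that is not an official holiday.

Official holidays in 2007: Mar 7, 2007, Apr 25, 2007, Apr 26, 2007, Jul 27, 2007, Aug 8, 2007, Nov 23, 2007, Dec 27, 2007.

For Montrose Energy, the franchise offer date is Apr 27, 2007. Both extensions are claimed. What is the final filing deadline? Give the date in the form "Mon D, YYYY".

Aug 13, 2007

2 months after Apr 27, 2007 falls in June 2007; the last day of that month is Jun 30, 2007.
Because Jun 30, 2007 is a Saturday, the deadline becomes Jul 2, 2007 (Monday).
The 10-calendar-day extension moves the deadline from Jul 2, 2007 to Jul 12, 2007.
Jul 12, 2007 (Thursday) is already a business day.
Applying the 1 month extension: 1 month after Jul 12, 2007 is Aug 12, 2007.
Because Aug 12, 2007 is a Sunday, the deadline becomes Aug 13, 2007 (Monday).
Final deadline: Aug 13, 2007.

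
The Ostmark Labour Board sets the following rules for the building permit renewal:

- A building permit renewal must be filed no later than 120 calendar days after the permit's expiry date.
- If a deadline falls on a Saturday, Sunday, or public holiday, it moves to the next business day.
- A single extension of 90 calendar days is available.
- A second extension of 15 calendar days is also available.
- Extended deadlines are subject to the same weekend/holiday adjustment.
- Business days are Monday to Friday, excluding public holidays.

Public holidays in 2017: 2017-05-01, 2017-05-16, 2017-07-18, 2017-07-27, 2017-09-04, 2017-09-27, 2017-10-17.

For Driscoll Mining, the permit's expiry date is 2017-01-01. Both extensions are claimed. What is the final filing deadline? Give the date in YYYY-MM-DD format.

2017-08-15

120 calendar days after 2017-01-01 is 2017-05-01.
2017-05-01 is a listed holiday; the next business day is 2017-05-02 (Tuesday).
Applying the 90-calendar-day extension: 2017-05-02 + 90 days = 2017-07-31.
2017-07-31 falls on a Monday, which is a business day, so no adjustment is needed.
With the 15-day extension, 2017-07-31 becomes 2017-08-15.
2017-08-15 falls on a Tuesday, which is a business day, so no adjustment is needed.
The final due date is 2017-08-15.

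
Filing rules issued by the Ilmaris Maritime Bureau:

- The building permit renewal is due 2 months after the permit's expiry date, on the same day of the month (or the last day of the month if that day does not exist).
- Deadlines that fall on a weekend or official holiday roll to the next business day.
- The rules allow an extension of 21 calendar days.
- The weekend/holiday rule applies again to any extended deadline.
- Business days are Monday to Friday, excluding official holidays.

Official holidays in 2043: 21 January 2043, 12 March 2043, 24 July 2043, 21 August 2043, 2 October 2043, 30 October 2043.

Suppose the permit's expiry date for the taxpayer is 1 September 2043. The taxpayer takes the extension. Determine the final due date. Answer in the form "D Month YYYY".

2 months from 1 September 2043 is 1 November 2043.
1 November 2043 falls on a Sunday. Rolling to the next business day gives 2 November 2043, a Monday.
The 21-calendar-day extension moves the deadline from 2 November 2043 to 23 November 2043.
23 November 2043 is a Monday and not a listed holiday, so it stands.
So the filing is due 23 November 2043.

23 November 2043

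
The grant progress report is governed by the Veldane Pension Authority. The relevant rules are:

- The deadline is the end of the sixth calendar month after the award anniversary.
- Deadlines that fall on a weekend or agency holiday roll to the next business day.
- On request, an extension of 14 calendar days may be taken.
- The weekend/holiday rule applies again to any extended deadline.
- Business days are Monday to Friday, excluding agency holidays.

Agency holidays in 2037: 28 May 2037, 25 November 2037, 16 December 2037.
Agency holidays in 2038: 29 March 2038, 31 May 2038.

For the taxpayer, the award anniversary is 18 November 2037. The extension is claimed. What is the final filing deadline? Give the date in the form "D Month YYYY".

6 months after 18 November 2037 is May 2038; that month ends on 31 May 2038.
31 May 2038 is a listed holiday; the next business day is 1 June 2038 (Tuesday).
Add the 14 calendar-day extension to 1 June 2038: 15 June 2038.
15 June 2038 is a Tuesday and not a listed holiday, so it stands.
The final due date is 15 June 2038.

15 June 2038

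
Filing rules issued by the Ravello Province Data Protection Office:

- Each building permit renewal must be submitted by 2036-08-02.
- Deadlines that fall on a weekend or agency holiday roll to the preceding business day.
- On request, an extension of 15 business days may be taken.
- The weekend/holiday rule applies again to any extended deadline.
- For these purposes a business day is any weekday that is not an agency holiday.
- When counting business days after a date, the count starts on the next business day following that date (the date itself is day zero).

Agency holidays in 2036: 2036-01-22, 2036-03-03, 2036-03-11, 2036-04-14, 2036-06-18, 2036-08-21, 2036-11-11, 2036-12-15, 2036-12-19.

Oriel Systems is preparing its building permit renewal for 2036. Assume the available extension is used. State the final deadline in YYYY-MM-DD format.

2036-08-25

Start from the fixed due date, 2036-08-02.
Because 2036-08-02 is a Saturday, the deadline becomes 2036-08-01 (Friday).
Applying the 15-business-day extension: 15 business days after 2036-08-01 is 2036-08-25.
2036-08-25 falls on a Monday, which is a business day, so no adjustment is needed.
So the filing is due 2036-08-25.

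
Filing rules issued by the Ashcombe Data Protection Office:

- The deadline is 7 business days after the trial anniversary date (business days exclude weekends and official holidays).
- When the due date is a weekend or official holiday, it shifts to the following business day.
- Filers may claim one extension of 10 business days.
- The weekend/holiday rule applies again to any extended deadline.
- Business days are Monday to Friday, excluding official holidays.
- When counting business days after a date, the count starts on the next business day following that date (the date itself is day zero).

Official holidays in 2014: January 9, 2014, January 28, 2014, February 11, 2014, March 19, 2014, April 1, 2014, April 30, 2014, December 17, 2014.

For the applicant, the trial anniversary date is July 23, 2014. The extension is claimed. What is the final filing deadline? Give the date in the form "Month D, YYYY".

Counting 7 business days after July 23, 2014 (skipping weekends and listed holidays) reaches August 1, 2014.
August 1, 2014 is a Friday and not a listed holiday, so it stands.
The 10-business-day extension runs from August 1, 2014 to August 15, 2014.
August 15, 2014 falls on a Friday, which is a business day, so no adjustment is needed.
So the filing is due August 15, 2014.

August 15, 2014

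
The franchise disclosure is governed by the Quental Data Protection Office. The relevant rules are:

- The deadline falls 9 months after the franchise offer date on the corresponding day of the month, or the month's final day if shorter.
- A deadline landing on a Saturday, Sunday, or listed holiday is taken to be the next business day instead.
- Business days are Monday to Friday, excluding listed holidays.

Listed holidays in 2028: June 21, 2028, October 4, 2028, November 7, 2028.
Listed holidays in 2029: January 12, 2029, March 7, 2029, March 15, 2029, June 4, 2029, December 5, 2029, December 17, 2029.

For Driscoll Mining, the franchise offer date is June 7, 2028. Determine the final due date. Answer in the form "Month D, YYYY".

March 8, 2029

9 months from June 7, 2028 is March 7, 2029.
March 7, 2029 falls on a listed holiday. Rolling to the next business day gives March 8, 2029, a Thursday.
So the filing is due March 8, 2029.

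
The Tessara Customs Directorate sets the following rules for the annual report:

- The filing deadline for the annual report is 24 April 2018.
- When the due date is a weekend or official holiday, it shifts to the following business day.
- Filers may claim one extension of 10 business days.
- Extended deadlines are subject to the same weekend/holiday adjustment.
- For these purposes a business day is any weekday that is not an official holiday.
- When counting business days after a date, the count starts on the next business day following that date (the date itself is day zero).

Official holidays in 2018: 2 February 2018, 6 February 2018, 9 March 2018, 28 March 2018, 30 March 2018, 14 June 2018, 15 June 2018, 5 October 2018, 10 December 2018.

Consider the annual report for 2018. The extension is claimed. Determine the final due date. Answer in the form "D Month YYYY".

The stated deadline is 24 April 2018.
24 April 2018 is a Tuesday and not a listed holiday, so it stands.
Counting 10 further business days from 24 April 2018 reaches 8 May 2018.
8 May 2018 (Tuesday) is already a business day.
The final due date is 8 May 2018.

8 May 2018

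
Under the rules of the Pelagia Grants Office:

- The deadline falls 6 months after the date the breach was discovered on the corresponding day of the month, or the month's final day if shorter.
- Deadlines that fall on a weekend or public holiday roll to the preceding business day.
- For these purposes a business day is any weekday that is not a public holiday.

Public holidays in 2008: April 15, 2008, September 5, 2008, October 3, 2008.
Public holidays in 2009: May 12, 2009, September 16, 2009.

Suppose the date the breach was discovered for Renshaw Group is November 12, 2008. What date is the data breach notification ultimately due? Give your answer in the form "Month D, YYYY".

May 11, 2009

6 months from November 12, 2008 is May 12, 2009.
May 12, 2009 falls on a listed holiday. Rolling to the preceding business day gives May 11, 2009, a Monday.
Final deadline: May 11, 2009.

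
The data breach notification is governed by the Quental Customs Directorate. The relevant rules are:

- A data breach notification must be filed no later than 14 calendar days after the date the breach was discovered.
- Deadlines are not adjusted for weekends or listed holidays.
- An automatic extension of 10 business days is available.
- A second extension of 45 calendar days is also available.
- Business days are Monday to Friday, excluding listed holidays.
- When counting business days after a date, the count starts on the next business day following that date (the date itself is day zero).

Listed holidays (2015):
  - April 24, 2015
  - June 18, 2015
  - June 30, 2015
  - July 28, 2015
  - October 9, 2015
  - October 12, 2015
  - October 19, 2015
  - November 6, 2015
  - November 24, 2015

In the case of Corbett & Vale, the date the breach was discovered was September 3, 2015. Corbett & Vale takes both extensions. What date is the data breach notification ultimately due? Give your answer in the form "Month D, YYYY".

November 15, 2015

Trigger date September 3, 2015 + 14 calendar days = September 17, 2015.
September 17, 2015 is a Thursday; no weekend or holiday adjustment applies.
Counting 10 further business days from September 17, 2015 reaches October 1, 2015.
No adjustment is made for weekends or holidays, so October 1, 2015 stands.
Applying the 45-calendar-day extension: October 1, 2015 + 45 days = November 15, 2015.
No adjustment is made for weekends or holidays, so November 15, 2015 stands.
Final deadline: November 15, 2015.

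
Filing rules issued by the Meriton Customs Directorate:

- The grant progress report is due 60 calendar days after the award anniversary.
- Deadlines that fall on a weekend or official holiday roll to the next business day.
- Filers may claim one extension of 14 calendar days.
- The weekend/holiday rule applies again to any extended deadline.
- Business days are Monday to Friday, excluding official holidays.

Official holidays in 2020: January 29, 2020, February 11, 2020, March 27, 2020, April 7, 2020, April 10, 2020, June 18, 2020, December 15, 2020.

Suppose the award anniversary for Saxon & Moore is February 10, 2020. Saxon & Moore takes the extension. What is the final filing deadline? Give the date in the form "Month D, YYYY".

April 27, 2020

60 calendar days after February 10, 2020 is April 10, 2020.
Because April 10, 2020 is a listed holiday, the deadline becomes April 13, 2020 (Monday).
Applying the 14-calendar-day extension: April 13, 2020 + 14 days = April 27, 2020.
April 27, 2020 (Monday) is already a business day.
Final deadline: April 27, 2020.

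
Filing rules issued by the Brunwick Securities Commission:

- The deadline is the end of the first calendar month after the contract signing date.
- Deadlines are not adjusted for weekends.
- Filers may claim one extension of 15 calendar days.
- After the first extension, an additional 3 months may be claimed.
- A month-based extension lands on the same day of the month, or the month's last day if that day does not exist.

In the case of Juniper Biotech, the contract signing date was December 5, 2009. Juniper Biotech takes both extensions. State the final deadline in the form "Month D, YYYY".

1 month after December 5, 2009 is January 2010; that month ends on January 31, 2010.
No adjustment is made for weekends or holidays, so January 31, 2010 stands.
Add the 15 calendar-day extension to January 31, 2010: February 15, 2010.
February 15, 2010 is a Monday; no weekend or holiday adjustment applies.
Applying the 3 months extension: 3 months after February 15, 2010 is May 15, 2010.
May 15, 2010 is a Saturday; no weekend or holiday adjustment applies.
The final due date is May 15, 2010.

May 15, 2010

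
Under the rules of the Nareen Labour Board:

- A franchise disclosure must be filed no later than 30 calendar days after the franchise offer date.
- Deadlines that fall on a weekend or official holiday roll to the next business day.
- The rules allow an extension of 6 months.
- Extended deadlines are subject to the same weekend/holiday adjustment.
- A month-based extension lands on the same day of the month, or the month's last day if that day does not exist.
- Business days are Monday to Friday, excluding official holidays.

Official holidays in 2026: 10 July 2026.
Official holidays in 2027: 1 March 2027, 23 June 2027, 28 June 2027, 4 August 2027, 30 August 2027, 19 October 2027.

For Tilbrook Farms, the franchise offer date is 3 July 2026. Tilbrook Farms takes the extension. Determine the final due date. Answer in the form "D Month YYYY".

30 calendar days after 3 July 2026 is 2 August 2026.
2 August 2026 is a Sunday; the next business day is 3 August 2026 (Monday).
The 6 months extension carries 3 August 2026 to 3 February 2027.
3 February 2027 falls on a Wednesday, which is a business day, so no adjustment is needed.
So the filing is due 3 February 2027.

3 February 2027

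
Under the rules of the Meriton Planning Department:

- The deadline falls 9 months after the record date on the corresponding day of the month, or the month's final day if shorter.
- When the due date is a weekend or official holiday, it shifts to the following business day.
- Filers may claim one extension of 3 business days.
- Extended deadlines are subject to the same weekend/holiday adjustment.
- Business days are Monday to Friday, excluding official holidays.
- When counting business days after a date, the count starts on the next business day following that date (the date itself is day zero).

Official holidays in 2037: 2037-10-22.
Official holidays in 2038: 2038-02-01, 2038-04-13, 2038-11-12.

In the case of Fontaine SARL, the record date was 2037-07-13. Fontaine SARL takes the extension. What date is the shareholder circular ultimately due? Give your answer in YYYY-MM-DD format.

9 months from 2037-07-13 is 2038-04-13.
2038-04-13 falls on a listed holiday. Rolling to the next business day gives 2038-04-14, a Wednesday.
Applying the 3-business-day extension: 3 business days after 2038-04-14 is 2038-04-19.
2038-04-19 (Monday) is already a business day.
Final deadline: 2038-04-19.

2038-04-19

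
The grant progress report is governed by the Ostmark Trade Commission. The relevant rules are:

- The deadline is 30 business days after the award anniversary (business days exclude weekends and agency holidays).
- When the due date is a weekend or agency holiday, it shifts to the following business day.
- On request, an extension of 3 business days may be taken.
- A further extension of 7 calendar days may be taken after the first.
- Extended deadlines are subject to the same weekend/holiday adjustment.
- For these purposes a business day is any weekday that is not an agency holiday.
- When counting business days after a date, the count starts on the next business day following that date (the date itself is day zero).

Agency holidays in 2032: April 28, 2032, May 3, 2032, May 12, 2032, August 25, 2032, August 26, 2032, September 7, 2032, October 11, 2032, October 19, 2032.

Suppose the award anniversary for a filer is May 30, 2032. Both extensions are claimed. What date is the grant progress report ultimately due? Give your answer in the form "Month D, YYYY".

July 21, 2032

Starting the day after May 30, 2032 and counting 30 business days lands on July 9, 2032.
Since July 9, 2032 is a Friday and not a holiday, the date is unchanged.
The 3-business-day extension runs from July 9, 2032 to July 14, 2032.
Since July 14, 2032 is a Wednesday and not a holiday, the date is unchanged.
The 7-calendar-day extension moves the deadline from July 14, 2032 to July 21, 2032.
July 21, 2032 is a Wednesday and not a listed holiday, so it stands.
The final due date is July 21, 2032.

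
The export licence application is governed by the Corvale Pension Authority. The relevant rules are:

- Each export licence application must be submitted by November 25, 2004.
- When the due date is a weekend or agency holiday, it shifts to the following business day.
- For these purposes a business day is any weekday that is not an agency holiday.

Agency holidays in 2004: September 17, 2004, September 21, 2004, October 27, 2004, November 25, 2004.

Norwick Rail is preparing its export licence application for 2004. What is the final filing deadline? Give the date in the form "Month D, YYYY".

Start from the fixed due date, November 25, 2004.
November 25, 2004 falls on a listed holiday. Rolling to the next business day gives November 26, 2004, a Friday.
Deadline: November 26, 2004.

November 26, 2004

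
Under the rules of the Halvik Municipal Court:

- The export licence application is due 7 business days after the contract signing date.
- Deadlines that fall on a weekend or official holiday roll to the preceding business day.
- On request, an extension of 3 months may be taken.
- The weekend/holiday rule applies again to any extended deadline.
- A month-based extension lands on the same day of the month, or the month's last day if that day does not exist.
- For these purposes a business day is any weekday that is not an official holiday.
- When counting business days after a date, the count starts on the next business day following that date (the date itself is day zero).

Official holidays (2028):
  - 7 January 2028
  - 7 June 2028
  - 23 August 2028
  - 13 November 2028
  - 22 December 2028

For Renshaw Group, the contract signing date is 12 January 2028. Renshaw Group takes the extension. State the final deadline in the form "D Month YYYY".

21 April 2028

7 business days after 12 January 2028, excluding weekends and holidays, is 21 January 2028.
21 January 2028 falls on a Friday, which is a business day, so no adjustment is needed.
Applying the 3 months extension: 3 months after 21 January 2028 is 21 April 2028.
21 April 2028 falls on a Friday, which is a business day, so no adjustment is needed.
The final due date is 21 April 2028.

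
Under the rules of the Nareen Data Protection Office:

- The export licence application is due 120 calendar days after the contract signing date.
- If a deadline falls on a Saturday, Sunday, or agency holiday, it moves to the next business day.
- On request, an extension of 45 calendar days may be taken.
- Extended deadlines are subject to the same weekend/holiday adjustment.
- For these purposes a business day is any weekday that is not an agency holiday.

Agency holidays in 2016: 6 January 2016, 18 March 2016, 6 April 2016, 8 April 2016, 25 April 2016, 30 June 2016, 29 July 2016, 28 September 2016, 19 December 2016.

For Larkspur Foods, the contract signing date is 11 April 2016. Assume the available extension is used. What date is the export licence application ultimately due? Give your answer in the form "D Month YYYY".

Trigger date 11 April 2016 + 120 calendar days = 9 August 2016.
9 August 2016 falls on a Tuesday, which is a business day, so no adjustment is needed.
The 45-calendar-day extension moves the deadline from 9 August 2016 to 23 September 2016.
23 September 2016 is a Friday and not a listed holiday, so it stands.
So the filing is due 23 September 2016.

23 September 2016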